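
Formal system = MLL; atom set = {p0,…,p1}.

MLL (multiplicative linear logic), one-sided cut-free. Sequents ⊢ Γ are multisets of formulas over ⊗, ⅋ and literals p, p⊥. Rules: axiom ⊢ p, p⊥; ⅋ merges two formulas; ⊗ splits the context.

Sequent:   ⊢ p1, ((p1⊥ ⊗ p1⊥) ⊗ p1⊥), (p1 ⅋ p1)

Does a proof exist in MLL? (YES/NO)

Derivation (root first):
[⅋]  ⊢ p1, ((p1⊥ ⊗ p1⊥) ⊗ p1⊥), (p1 ⅋ p1)
  [⊗]  ⊢ p1, p1, p1, ((p1⊥ ⊗ p1⊥) ⊗ p1⊥)
    [⊗]  ⊢ p1, p1, (p1⊥ ⊗ p1⊥)
      [Ax]  ⊢ p1, p1⊥
      [Ax]  ⊢ p1, p1⊥
    [Ax]  ⊢ p1, p1⊥

Result: YES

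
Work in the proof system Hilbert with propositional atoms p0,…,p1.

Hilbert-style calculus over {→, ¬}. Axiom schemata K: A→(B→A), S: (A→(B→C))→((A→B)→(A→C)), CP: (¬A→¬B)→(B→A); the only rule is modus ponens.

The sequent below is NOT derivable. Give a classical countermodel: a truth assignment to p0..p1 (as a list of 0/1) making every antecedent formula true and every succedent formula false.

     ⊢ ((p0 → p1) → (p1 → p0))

Truth-table refutation:
  v=00: Γ:[] Δ:[((p0 → p1) → (p1 → p0))=T] refutes=False
  v=01: Γ:[] Δ:[((p0 → p1) → (p1 → p0))=F] refutes=True  ← countermodel

Result: [0, 1]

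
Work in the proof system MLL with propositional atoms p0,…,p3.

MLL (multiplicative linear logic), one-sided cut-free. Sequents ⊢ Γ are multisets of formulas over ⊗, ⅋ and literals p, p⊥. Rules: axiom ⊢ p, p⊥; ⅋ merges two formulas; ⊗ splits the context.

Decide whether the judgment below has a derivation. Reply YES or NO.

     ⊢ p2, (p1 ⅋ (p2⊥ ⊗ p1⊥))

Derivation trace:
[⅋]  ⊢ p2, (p1 ⅋ (p2⊥ ⊗ p1⊥))
  [⊗]  ⊢ p2, p1, (p2⊥ ⊗ p1⊥)
    [Ax]  ⊢ p2, p2⊥
    [Ax]  ⊢ p1, p1⊥

Result: YES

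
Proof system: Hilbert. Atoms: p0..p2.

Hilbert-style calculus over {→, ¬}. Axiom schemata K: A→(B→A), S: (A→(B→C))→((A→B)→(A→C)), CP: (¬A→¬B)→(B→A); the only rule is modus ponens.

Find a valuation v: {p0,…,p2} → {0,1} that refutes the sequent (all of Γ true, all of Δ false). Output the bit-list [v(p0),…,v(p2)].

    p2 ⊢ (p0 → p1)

Search for a countermodel by truth-table:
  v=000: Γ:[p2=F] Δ:[(p0 → p1)=T] refutes=False
  v=001: Γ:[p2=T] Δ:[(p0 → p1)=T] refutes=False
  v=010: Γ:[p2=F] Δ:[(p0 → p1)=T] refutes=False
  v=011: Γ:[p2=T] Δ:[(p0 → p1)=T] refutes=False
  v=100: Γ:[p2=F] Δ:[(p0 → p1)=F] refutes=False
  v=101: Γ:[p2=T] Δ:[(p0 → p1)=F] refutes=True  ← countermodel

Result: [1, 0, 1]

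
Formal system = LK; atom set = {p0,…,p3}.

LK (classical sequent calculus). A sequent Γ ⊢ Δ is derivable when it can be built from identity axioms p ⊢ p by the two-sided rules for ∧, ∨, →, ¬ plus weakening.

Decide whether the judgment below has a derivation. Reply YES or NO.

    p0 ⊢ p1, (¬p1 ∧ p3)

Search for a countermodel by truth-table:
  v=0000: Γ:[p0=F] Δ:[p1=F, (¬p1 ∧ p3)=F] refutes=False
  v=0001: Γ:[p0=F] Δ:[p1=F, (¬p1 ∧ p3)=T] refutes=False
  v=0010: Γ:[p0=F] Δ:[p1=F, (¬p1 ∧ p3)=F] refutes=False
  v=0011: Γ:[p0=F] Δ:[p1=F, (¬p1 ∧ p3)=T] refutes=False
  v=0100: Γ:[p0=F] Δ:[p1=T, (¬p1 ∧ p3)=F] refutes=False
  v=0101: Γ:[p0=F] Δ:[p1=T, (¬p1 ∧ p3)=F] refutes=False
  v=0110: Γ:[p0=F] Δ:[p1=T, (¬p1 ∧ p3)=F] refutes=False
  v=0111: Γ:[p0=F] Δ:[p1=T, (¬p1 ∧ p3)=F] refutes=False
  v=1000: Γ:[p0=T] Δ:[p1=F, (¬p1 ∧ p3)=F] refutes=True  ← countermodel

Result: NO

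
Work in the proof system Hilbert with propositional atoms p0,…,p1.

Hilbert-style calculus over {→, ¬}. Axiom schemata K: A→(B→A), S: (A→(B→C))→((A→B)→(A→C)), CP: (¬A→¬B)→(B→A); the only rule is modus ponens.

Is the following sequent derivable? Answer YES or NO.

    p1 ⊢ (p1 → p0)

Enumerate valuations to refute Γ ⊢ Δ:
  v=00: Γ:[p1=F] Δ:[(p1 → p0)=T] refutes=False
  v=01: Γ:[p1=T] Δ:[(p1 → p0)=F] refutes=True  ← countermodel

Result: NO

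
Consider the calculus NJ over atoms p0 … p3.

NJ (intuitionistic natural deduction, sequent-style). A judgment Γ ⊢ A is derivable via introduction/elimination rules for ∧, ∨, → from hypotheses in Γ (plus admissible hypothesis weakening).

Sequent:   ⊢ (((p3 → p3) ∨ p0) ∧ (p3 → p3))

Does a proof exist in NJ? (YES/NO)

Derivation (root first):
[∧I]  ⊢ (((p3 → p3) ∨ p0) ∧ (p3 → p3))
  [∨I₁]  ⊢ ((p3 → p3) ∨ p0)
    [→I]  ⊢ (p3 → p3)
      [Ax] p3 ⊢ p3
  [→I]  ⊢ (p3 → p3)
    [Ax] p3 ⊢ p3

Result: YES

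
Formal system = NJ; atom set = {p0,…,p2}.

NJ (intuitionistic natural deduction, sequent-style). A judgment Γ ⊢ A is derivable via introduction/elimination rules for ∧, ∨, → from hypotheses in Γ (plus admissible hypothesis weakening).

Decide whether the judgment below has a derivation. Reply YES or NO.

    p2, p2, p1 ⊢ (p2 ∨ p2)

Derivation trace:
[Wk] p2, p2, p1 ⊢ (p2 ∨ p2)
  [∨I₂] p2, p2 ⊢ (p2 ∨ p2)
    [Wk] p2, p2 ⊢ p2
      [Ax] p2 ⊢ p2

Result: YES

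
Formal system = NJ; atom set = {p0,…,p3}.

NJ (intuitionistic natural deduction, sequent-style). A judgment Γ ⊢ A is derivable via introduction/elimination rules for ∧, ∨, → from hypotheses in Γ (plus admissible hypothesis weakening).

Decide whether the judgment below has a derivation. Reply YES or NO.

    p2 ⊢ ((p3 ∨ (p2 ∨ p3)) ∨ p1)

Proof tree:
[∨I₁] p2 ⊢ ((p3 ∨ (p2 ∨ p3)) ∨ p1)
  [∨I₂] p2 ⊢ (p3 ∨ (p2 ∨ p3))
    [∨I₁] p2 ⊢ (p2 ∨ p3)
      [Ax] p2 ⊢ p2

Result: YES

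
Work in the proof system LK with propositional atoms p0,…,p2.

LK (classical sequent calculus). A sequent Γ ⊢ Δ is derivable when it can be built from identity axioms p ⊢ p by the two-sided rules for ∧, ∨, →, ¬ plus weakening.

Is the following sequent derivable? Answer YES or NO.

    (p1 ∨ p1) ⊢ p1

Derivation (root first):
[∨L] (p1 ∨ p1) ⊢ p1
  [WR] p1 ⊢ p1, p1
    [Ax] p1 ⊢ p1
  [Ax] p1 ⊢ p1

Result: YES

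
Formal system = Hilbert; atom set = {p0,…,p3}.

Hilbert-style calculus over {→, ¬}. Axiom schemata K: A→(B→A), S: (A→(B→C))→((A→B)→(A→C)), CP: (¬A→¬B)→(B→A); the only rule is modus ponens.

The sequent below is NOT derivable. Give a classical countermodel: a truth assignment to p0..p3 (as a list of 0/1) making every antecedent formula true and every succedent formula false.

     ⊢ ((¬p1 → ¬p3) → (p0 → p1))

Truth-table refutation:
  v=0000: Γ:[] Δ:[((¬p1 → ¬p3) → (p0 → p1))=T] refutes=False
  v=0001: Γ:[] Δ:[((¬p1 → ¬p3) → (p0 → p1))=T] refutes=False
  v=0010: Γ:[] Δ:[((¬p1 → ¬p3) → (p0 → p1))=T] refutes=False
  v=0011: Γ:[] Δ:[((¬p1 → ¬p3) → (p0 → p1))=T] refutes=False
  v=0100: Γ:[] Δ:[((¬p1 → ¬p3) → (p0 → p1))=T] refutes=False
  v=0101: Γ:[] Δ:[((¬p1 → ¬p3) → (p0 → p1))=T] refutes=False
  v=0110: Γ:[] Δ:[((¬p1 → ¬p3) → (p0 → p1))=T] refutes=False
  v=0111: Γ:[] Δ:[((¬p1 → ¬p3) → (p0 → p1))=T] refutes=False
  v=1000: Γ:[] Δ:[((¬p1 → ¬p3) → (p0 → p1))=F] refutes=True  ← countermodel

Result: [1, 0, 0, 0]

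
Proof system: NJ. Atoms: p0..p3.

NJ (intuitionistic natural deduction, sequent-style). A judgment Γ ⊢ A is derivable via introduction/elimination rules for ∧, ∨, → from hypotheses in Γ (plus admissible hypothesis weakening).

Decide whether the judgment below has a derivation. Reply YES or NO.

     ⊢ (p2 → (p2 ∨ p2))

Proof tree:
[→I]  ⊢ (p2 → (p2 ∨ p2))
  [∨I₁] p2 ⊢ (p2 ∨ p2)
    [Ax] p2 ⊢ p2

Result: YES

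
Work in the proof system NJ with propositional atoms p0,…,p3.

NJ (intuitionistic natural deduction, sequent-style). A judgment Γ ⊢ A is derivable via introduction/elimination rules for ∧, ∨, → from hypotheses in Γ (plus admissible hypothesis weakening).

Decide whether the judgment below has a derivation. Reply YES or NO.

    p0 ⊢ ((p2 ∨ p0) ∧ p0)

Derivation (root first):
[∧I] p0 ⊢ ((p2 ∨ p0) ∧ p0)
  [Wk] p0, p0 ⊢ (p2 ∨ p0)
    [∨I₂] p0 ⊢ (p2 ∨ p0)
      [Ax] p0 ⊢ p0
  [Ax] p0 ⊢ p0

Result: YES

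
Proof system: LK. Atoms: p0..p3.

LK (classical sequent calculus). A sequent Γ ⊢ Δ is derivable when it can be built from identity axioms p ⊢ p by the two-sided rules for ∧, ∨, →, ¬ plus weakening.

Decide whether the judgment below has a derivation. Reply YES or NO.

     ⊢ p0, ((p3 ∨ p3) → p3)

Proof tree:
[→R]  ⊢ p0, ((p3 ∨ p3) → p3)
  [∨L] (p3 ∨ p3) ⊢ p3, p0
    [WR] p3 ⊢ p3, p0
      [Ax] p3 ⊢ p3
    [WR] p3 ⊢ p3, p0
      [Ax] p3 ⊢ p3

Result: YES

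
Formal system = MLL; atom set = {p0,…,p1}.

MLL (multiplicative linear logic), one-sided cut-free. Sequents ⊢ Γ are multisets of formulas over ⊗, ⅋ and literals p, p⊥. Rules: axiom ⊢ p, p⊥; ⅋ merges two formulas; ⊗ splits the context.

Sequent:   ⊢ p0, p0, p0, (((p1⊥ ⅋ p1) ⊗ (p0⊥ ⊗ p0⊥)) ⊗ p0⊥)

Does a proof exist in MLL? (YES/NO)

Proof tree:
[⊗]  ⊢ p0, p0, p0, (((p1⊥ ⅋ p1) ⊗ (p0⊥ ⊗ p0⊥)) ⊗ p0⊥)
  [⊗]  ⊢ p0, p0, ((p1⊥ ⅋ p1) ⊗ (p0⊥ ⊗ p0⊥))
    [⅋]  ⊢ (p1⊥ ⅋ p1)
      [Ax]  ⊢ p1, p1⊥
    [⊗]  ⊢ p0, p0, (p0⊥ ⊗ p0⊥)
      [Ax]  ⊢ p0, p0⊥
      [Ax]  ⊢ p0, p0⊥
  [Ax]  ⊢ p0, p0⊥

Result: YES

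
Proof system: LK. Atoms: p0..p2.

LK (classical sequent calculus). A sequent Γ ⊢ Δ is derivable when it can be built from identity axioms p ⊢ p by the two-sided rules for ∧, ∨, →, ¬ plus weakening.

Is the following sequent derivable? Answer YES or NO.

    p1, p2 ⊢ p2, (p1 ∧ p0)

Derivation (root first):
[∧R] p1, p2 ⊢ p2, (p1 ∧ p0)
  [Ax] p1 ⊢ p1
  [WR] p2 ⊢ p2, p0
    [Ax] p2 ⊢ p2

Result: YES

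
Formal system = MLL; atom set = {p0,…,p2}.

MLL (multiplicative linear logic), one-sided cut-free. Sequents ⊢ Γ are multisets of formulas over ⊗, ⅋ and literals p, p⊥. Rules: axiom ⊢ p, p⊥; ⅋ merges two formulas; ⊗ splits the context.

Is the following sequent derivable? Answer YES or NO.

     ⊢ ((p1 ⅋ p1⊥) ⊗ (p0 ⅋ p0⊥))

Derivation trace:
[⊗]  ⊢ ((p1 ⅋ p1⊥) ⊗ (p0 ⅋ p0⊥))
  [⅋]  ⊢ (p1 ⅋ p1⊥)
    [Ax]  ⊢ p1, p1⊥
  [⅋]  ⊢ (p0 ⅋ p0⊥)
    [Ax]  ⊢ p0, p0⊥

Result: YES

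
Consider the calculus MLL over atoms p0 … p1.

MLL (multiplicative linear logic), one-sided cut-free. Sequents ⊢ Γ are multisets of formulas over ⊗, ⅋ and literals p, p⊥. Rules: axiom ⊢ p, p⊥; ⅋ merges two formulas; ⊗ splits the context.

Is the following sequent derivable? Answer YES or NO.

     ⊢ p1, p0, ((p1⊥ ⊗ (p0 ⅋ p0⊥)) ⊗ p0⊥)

Derivation (root first):
[⊗]  ⊢ p1, p0, ((p1⊥ ⊗ (p0 ⅋ p0⊥)) ⊗ p0⊥)
  [⊗]  ⊢ p1, (p1⊥ ⊗ (p0 ⅋ p0⊥))
    [Ax]  ⊢ p1, p1⊥
    [⅋]  ⊢ (p0 ⅋ p0⊥)
      [Ax]  ⊢ p0, p0⊥
  [Ax]  ⊢ p0, p0⊥

Result: YES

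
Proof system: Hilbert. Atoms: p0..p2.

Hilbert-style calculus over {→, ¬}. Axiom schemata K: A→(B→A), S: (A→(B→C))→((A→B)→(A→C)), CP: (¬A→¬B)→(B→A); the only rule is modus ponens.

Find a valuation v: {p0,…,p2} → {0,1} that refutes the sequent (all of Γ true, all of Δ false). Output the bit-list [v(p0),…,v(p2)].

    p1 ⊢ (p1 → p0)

Enumerate valuations to refute Γ ⊢ Δ:
  v=000: Γ:[p1=F] Δ:[(p1 → p0)=T] refutes=False
  v=001: Γ:[p1=F] Δ:[(p1 → p0)=T] refutes=False
  v=010: Γ:[p1=T] Δ:[(p1 → p0)=F] refutes=True  ← countermodel

Result: [0, 1, 0]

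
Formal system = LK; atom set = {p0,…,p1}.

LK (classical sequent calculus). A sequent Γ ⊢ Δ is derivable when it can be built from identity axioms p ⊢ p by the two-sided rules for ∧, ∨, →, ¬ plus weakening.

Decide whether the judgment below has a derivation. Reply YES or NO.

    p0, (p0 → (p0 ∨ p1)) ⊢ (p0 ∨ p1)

Derivation trace:
[∨R] p0, (p0 → (p0 ∨ p1)) ⊢ (p0 ∨ p1)
  [→L] p0, (p0 → (p0 ∨ p1)) ⊢ p1, p0
    [Ax] p0 ⊢ p0
    [∨L] (p0 ∨ p1) ⊢ p1, p0
      [Ax] p0 ⊢ p0
      [Ax] p1 ⊢ p1

Result: YES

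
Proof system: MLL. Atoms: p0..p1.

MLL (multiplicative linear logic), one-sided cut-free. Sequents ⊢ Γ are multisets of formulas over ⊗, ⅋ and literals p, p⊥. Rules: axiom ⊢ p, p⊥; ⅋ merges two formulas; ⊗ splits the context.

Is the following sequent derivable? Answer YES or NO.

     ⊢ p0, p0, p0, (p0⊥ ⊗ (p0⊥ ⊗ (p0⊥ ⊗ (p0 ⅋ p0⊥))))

Proof tree:
[⊗]  ⊢ p0, p0, p0, (p0⊥ ⊗ (p0⊥ ⊗ (p0⊥ ⊗ (p0 ⅋ p0⊥))))
  [Ax]  ⊢ p0, p0⊥
  [⊗]  ⊢ p0, p0, (p0⊥ ⊗ (p0⊥ ⊗ (p0 ⅋ p0⊥)))
    [Ax]  ⊢ p0, p0⊥
    [⊗]  ⊢ p0, (p0⊥ ⊗ (p0 ⅋ p0⊥))
      [Ax]  ⊢ p0, p0⊥
      [⅋]  ⊢ (p0 ⅋ p0⊥)
        [Ax]  ⊢ p0, p0⊥

Result: YES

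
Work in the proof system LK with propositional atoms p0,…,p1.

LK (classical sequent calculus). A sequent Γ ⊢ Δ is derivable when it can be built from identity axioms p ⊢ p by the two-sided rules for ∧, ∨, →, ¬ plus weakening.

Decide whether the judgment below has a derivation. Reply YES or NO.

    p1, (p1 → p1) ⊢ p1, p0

Proof tree:
[→L] p1, (p1 → p1) ⊢ p1, p0
  [WR] p1 ⊢ p1, p0, p1
    [WR] p1 ⊢ p1, p0
      [Ax] p1 ⊢ p1
  [WR] p1 ⊢ p1, p0, p1
    [WR] p1 ⊢ p1, p0
      [Ax] p1 ⊢ p1

Result: YES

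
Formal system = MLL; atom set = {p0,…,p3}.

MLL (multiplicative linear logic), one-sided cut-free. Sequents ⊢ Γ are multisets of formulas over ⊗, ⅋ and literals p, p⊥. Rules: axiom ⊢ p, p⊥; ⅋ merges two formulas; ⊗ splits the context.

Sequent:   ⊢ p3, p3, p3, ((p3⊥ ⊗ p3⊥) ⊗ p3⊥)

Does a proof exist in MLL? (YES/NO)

Derivation trace:
[⊗]  ⊢ p3, p3, p3, ((p3⊥ ⊗ p3⊥) ⊗ p3⊥)
  [⊗]  ⊢ p3, p3, (p3⊥ ⊗ p3⊥)
    [Ax]  ⊢ p3, p3⊥
    [Ax]  ⊢ p3, p3⊥
  [Ax]  ⊢ p3, p3⊥

Result: YES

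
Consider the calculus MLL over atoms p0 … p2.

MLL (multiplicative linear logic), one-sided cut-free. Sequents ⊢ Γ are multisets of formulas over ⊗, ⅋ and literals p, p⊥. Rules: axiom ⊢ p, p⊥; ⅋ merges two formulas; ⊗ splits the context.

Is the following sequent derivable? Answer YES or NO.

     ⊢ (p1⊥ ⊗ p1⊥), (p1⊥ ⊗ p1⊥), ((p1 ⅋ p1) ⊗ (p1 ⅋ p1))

Proof tree:
[⊗]  ⊢ (p1⊥ ⊗ p1⊥), (p1⊥ ⊗ p1⊥), ((p1 ⅋ p1) ⊗ (p1 ⅋ p1))
  [⅋]  ⊢ (p1⊥ ⊗ p1⊥), (p1 ⅋ p1)
    [⊗]  ⊢ p1, p1, (p1⊥ ⊗ p1⊥)
      [Ax]  ⊢ p1, p1⊥
      [Ax]  ⊢ p1, p1⊥
  [⅋]  ⊢ (p1⊥ ⊗ p1⊥), (p1 ⅋ p1)
    [⊗]  ⊢ p1, p1, (p1⊥ ⊗ p1⊥)
      [Ax]  ⊢ p1, p1⊥
      [Ax]  ⊢ p1, p1⊥

Result: YES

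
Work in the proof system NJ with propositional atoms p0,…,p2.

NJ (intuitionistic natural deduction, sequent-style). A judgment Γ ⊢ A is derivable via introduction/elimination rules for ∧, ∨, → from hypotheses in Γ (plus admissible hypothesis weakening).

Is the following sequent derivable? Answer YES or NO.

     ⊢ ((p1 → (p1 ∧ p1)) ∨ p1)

Derivation (root first):
[∨I₁]  ⊢ ((p1 → (p1 ∧ p1)) ∨ p1)
  [→I]  ⊢ (p1 → (p1 ∧ p1))
    [∧I] p1 ⊢ (p1 ∧ p1)
      [Ax] p1 ⊢ p1
      [Ax] p1 ⊢ p1

Result: YES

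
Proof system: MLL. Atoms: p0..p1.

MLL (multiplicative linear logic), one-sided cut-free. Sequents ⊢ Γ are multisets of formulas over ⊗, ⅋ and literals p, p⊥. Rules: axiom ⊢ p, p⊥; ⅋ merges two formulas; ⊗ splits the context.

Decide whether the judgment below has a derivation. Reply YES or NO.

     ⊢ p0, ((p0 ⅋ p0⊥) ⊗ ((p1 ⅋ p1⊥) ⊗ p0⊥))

Derivation (root first):
[⊗]  ⊢ p0, ((p0 ⅋ p0⊥) ⊗ ((p1 ⅋ p1⊥) ⊗ p0⊥))
  [⅋]  ⊢ (p0 ⅋ p0⊥)
    [Ax]  ⊢ p0, p0⊥
  [⊗]  ⊢ p0, ((p1 ⅋ p1⊥) ⊗ p0⊥)
    [⅋]  ⊢ (p1 ⅋ p1⊥)
      [Ax]  ⊢ p1, p1⊥
    [Ax]  ⊢ p0, p0⊥

Result: YES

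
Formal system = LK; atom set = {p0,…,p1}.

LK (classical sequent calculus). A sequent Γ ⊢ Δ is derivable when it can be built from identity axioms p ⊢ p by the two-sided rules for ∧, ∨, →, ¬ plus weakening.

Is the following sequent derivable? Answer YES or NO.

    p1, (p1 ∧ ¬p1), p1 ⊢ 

Proof tree:
[WL] p1, (p1 ∧ ¬p1), p1 ⊢ 
  [∧L] p1, (p1 ∧ ¬p1) ⊢ 
    [¬L] p1, p1, ¬p1 ⊢ 
      [WL] p1, p1 ⊢ p1
        [Ax] p1 ⊢ p1

Result: YES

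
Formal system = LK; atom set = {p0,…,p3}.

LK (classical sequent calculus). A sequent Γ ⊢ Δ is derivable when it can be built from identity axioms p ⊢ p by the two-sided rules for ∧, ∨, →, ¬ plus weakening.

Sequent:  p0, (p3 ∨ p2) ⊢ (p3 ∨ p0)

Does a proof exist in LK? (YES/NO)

Derivation trace:
[∨R] p0, (p3 ∨ p2) ⊢ (p3 ∨ p0)
  [∨L] p0, (p3 ∨ p2) ⊢ p3, p0
    [Ax] p3 ⊢ p3
    [WL] p0, p2 ⊢ p0
      [Ax] p0 ⊢ p0

Result: YES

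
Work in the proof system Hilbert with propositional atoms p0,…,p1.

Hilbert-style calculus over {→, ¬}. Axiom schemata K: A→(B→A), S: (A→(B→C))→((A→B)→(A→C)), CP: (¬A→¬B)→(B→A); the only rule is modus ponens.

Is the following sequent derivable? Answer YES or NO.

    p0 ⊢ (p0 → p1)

Enumerate valuations to refute Γ ⊢ Δ:
  v=00: Γ:[p0=F] Δ:[(p0 → p1)=T] refutes=False
  v=01: Γ:[p0=F] Δ:[(p0 → p1)=T] refutes=False
  v=10: Γ:[p0=T] Δ:[(p0 → p1)=F] refutes=True  ← countermodel

Result: NO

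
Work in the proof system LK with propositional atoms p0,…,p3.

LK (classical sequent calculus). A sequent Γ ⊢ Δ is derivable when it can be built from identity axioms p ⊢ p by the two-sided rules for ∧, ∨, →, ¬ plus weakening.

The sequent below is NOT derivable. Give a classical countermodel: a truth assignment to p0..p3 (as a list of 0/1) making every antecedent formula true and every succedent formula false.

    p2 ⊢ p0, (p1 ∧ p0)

Search for a countermodel by truth-table:
  v=0000: Γ:[p2=F] Δ:[p0=F, (p1 ∧ p0)=F] refutes=False
  v=0001: Γ:[p2=F] Δ:[p0=F, (p1 ∧ p0)=F] refutes=False
  v=0010: Γ:[p2=T] Δ:[p0=F, (p1 ∧ p0)=F] refutes=True  ← countermodel

Result: [0, 0, 1, 0]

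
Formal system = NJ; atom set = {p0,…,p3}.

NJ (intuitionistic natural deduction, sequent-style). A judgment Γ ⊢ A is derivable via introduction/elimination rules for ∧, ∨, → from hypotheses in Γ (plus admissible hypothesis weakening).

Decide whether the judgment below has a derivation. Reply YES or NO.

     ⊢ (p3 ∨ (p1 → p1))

Derivation trace:
[∨I₂]  ⊢ (p3 ∨ (p1 → p1))
  [→I]  ⊢ (p1 → p1)
    [Ax] p1 ⊢ p1

Result: YES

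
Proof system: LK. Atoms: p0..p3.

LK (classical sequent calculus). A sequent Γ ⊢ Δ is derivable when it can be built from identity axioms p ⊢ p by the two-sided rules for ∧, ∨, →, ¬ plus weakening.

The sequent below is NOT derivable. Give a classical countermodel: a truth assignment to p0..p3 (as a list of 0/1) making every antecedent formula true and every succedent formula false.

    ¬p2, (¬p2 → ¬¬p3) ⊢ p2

Enumerate valuations to refute Γ ⊢ Δ:
  v=0000: Γ:[¬p2=T, (¬p2 → ¬¬p3)=F] Δ:[p2=F] refutes=False
  v=0001: Γ:[¬p2=T, (¬p2 → ¬¬p3)=T] Δ:[p2=F] refutes=True  ← countermodel

Result: [0, 0, 0, 1]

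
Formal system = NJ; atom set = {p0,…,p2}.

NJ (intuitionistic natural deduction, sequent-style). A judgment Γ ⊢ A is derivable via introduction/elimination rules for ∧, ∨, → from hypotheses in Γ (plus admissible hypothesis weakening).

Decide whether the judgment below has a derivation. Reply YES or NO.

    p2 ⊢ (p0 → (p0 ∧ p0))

Derivation (root first):
[Wk] p2 ⊢ (p0 → (p0 ∧ p0))
  [→I]  ⊢ (p0 → (p0 ∧ p0))
    [∧I] p0 ⊢ (p0 ∧ p0)
      [Ax] p0 ⊢ p0
      [Ax] p0 ⊢ p0

Result: YES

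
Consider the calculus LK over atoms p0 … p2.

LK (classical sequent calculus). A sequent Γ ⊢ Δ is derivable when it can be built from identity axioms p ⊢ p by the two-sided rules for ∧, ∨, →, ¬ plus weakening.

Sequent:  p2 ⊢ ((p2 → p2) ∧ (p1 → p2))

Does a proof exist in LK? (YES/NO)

Proof tree:
[∧R] p2 ⊢ ((p2 → p2) ∧ (p1 → p2))
  [→R]  ⊢ (p2 → p2)
    [Ax] p2 ⊢ p2
  [→R] p2 ⊢ (p1 → p2)
    [WL] p2, p1 ⊢ p2
      [Ax] p2 ⊢ p2

Result: YES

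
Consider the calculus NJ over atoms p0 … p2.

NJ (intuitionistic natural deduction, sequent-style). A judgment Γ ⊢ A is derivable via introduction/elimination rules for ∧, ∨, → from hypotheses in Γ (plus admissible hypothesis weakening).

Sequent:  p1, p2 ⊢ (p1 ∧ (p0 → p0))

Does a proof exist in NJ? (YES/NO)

Proof tree:
[∧I] p1, p2 ⊢ (p1 ∧ (p0 → p0))
  [Ax] p1 ⊢ p1
  [Wk] p2 ⊢ (p0 → p0)
    [→I]  ⊢ (p0 → p0)
      [Ax] p0 ⊢ p0

Result: YES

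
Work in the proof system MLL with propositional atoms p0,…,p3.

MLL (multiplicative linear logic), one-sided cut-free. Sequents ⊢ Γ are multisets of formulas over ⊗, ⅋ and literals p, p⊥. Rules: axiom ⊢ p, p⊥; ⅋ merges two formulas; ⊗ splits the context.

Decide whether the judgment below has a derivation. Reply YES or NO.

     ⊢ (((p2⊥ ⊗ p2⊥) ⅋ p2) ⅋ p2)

Derivation trace:
[⅋]  ⊢ (((p2⊥ ⊗ p2⊥) ⅋ p2) ⅋ p2)
  [⅋]  ⊢ p2, ((p2⊥ ⊗ p2⊥) ⅋ p2)
    [⊗]  ⊢ p2, p2, (p2⊥ ⊗ p2⊥)
      [Ax]  ⊢ p2, p2⊥
      [Ax]  ⊢ p2, p2⊥

Result: YES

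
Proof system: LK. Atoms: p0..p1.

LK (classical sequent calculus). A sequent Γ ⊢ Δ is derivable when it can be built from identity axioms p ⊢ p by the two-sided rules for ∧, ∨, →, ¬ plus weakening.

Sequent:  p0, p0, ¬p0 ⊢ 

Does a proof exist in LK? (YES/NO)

Proof tree:
[¬L] p0, p0, ¬p0 ⊢ 
  [WL] p0, p0 ⊢ p0
    [Ax] p0 ⊢ p0

Result: YES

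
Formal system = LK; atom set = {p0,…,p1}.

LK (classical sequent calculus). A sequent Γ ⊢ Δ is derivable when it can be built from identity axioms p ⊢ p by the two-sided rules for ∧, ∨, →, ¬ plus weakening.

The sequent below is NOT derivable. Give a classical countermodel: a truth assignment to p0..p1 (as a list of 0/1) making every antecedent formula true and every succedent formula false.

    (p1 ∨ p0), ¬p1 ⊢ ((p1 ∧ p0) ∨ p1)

Truth-table refutation:
  v=00: Γ:[(p1 ∨ p0)=F, ¬p1=T] Δ:[((p1 ∧ p0) ∨ p1)=F] refutes=False
  v=01: Γ:[(p1 ∨ p0)=T, ¬p1=F] Δ:[((p1 ∧ p0) ∨ p1)=T] refutes=False
  v=10: Γ:[(p1 ∨ p0)=T, ¬p1=T] Δ:[((p1 ∧ p0) ∨ p1)=F] refutes=True  ← countermodel

Result: [1, 0]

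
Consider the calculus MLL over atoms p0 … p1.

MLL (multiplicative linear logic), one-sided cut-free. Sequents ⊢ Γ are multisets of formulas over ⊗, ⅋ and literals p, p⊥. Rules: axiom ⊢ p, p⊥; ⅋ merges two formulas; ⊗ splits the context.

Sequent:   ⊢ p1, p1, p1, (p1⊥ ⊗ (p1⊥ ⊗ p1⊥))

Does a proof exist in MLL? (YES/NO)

Derivation trace:
[⊗]  ⊢ p1, p1, p1, (p1⊥ ⊗ (p1⊥ ⊗ p1⊥))
  [Ax]  ⊢ p1, p1⊥
  [⊗]  ⊢ p1, p1, (p1⊥ ⊗ p1⊥)
    [Ax]  ⊢ p1, p1⊥
    [Ax]  ⊢ p1, p1⊥

Result: YES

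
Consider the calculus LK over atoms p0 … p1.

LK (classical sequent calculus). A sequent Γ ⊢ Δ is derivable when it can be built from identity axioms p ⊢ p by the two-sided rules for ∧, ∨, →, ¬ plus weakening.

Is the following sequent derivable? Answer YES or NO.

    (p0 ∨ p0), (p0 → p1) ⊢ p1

Derivation (root first):
[→L] (p0 ∨ p0), (p0 → p1) ⊢ p1
  [∨L] (p0 ∨ p0) ⊢ p0
    [Ax] p0 ⊢ p0
    [Ax] p0 ⊢ p0
  [Ax] p1 ⊢ p1

Result: YES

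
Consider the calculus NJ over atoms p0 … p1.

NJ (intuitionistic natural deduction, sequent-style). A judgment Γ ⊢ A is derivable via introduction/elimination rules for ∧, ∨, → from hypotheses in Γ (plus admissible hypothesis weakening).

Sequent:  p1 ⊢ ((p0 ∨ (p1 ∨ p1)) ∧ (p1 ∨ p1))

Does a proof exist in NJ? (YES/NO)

Derivation trace:
[∧I] p1 ⊢ ((p0 ∨ (p1 ∨ p1)) ∧ (p1 ∨ p1))
  [Wk] p1, p1 ⊢ (p0 ∨ (p1 ∨ p1))
    [∨I₂] p1 ⊢ (p0 ∨ (p1 ∨ p1))
      [∨I₂] p1 ⊢ (p1 ∨ p1)
        [Ax] p1 ⊢ p1
  [∨I₂] p1 ⊢ (p1 ∨ p1)
    [Ax] p1 ⊢ p1

Result: YES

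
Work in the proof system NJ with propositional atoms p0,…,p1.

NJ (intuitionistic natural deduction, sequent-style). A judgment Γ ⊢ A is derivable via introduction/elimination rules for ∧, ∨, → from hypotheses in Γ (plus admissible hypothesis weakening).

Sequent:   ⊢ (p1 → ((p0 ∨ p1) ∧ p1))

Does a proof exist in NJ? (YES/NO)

Derivation trace:
[→I]  ⊢ (p1 → ((p0 ∨ p1) ∧ p1))
  [∧I] p1 ⊢ ((p0 ∨ p1) ∧ p1)
    [∨I₂] p1 ⊢ (p0 ∨ p1)
      [Ax] p1 ⊢ p1
    [Ax] p1 ⊢ p1

Result: YES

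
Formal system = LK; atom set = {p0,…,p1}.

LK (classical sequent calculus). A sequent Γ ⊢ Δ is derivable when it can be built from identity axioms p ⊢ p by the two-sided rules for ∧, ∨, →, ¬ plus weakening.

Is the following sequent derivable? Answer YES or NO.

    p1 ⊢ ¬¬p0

Search for a countermodel by truth-table:
  v=00: Γ:[p1=F] Δ:[¬¬p0=F] refutes=False
  v=01: Γ:[p1=T] Δ:[¬¬p0=F] refutes=True  ← countermodel

Result: NO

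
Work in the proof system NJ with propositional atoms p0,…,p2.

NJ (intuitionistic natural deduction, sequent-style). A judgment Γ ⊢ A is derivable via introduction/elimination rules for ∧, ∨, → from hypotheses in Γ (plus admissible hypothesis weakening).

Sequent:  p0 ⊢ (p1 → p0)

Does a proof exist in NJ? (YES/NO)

Proof tree:
[→I] p0 ⊢ (p1 → p0)
  [Wk] p0, p1 ⊢ p0
    [Ax] p0 ⊢ p0

Result: YES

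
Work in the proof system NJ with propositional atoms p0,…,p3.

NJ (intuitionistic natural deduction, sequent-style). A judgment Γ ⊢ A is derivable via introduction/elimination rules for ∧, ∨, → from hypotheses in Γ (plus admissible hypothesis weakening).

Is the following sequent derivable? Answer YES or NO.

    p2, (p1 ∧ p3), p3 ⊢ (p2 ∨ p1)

Proof tree:
[∨I₁] p2, (p1 ∧ p3), p3 ⊢ (p2 ∨ p1)
  [Wk] p2, (p1 ∧ p3), p3 ⊢ p2
    [Wk] p2, (p1 ∧ p3) ⊢ p2
      [Ax] p2 ⊢ p2

Result: YES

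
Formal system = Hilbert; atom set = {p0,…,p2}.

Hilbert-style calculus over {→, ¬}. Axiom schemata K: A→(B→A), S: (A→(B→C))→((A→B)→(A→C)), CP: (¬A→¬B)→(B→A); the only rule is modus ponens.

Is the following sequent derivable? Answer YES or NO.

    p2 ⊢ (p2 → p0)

Enumerate valuations to refute Γ ⊢ Δ:
  v=000: Γ:[p2=F] Δ:[(p2 → p0)=T] refutes=False
  v=001: Γ:[p2=T] Δ:[(p2 → p0)=F] refutes=True  ← countermodel

Result: NO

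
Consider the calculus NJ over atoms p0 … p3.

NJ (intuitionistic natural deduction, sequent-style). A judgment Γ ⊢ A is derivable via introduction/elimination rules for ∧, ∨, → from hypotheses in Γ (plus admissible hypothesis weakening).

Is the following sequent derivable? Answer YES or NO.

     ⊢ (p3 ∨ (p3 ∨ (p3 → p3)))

Proof tree:
[∨I₂]  ⊢ (p3 ∨ (p3 ∨ (p3 → p3)))
  [∨I₂]  ⊢ (p3 ∨ (p3 → p3))
    [→I]  ⊢ (p3 → p3)
      [Ax] p3 ⊢ p3

Result: YES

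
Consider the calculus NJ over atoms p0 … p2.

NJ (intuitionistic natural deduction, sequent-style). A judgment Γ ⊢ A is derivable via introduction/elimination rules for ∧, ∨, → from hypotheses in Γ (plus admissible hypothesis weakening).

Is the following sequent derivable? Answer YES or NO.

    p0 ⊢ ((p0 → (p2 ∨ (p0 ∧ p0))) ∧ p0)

Derivation (root first):
[∧I] p0 ⊢ ((p0 → (p2 ∨ (p0 ∧ p0))) ∧ p0)
  [→I]  ⊢ (p0 → (p2 ∨ (p0 ∧ p0)))
    [∨I₂] p0 ⊢ (p2 ∨ (p0 ∧ p0))
      [∧I] p0 ⊢ (p0 ∧ p0)
        [Ax] p0 ⊢ p0
        [Ax] p0 ⊢ p0
  [Ax] p0 ⊢ p0

Result: YES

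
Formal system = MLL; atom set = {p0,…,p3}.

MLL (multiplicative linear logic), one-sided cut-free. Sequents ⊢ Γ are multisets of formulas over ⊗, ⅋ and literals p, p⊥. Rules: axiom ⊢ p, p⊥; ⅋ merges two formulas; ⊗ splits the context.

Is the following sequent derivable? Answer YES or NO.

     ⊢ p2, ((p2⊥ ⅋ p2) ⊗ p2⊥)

Derivation trace:
[⊗]  ⊢ p2, ((p2⊥ ⅋ p2) ⊗ p2⊥)
  [⅋]  ⊢ (p2⊥ ⅋ p2)
    [Ax]  ⊢ p2, p2⊥
  [Ax]  ⊢ p2, p2⊥

Result: YES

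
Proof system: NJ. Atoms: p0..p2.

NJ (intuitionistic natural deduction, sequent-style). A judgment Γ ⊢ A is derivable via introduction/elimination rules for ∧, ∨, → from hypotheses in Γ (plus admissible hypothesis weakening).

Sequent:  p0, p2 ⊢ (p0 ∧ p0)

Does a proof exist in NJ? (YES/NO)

Derivation (root first):
[Wk] p0, p2 ⊢ (p0 ∧ p0)
  [∧I] p0 ⊢ (p0 ∧ p0)
    [Ax] p0 ⊢ p0
    [Ax] p0 ⊢ p0

Result: YES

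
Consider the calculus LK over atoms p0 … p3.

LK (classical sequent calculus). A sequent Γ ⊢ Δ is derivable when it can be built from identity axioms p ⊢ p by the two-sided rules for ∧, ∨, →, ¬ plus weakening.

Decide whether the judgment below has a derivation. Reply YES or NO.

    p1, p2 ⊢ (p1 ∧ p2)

Proof tree:
[∧R] p1, p2 ⊢ (p1 ∧ p2)
  [Ax] p1 ⊢ p1
  [WL] p2, p1 ⊢ p2
    [Ax] p2 ⊢ p2

Result: YES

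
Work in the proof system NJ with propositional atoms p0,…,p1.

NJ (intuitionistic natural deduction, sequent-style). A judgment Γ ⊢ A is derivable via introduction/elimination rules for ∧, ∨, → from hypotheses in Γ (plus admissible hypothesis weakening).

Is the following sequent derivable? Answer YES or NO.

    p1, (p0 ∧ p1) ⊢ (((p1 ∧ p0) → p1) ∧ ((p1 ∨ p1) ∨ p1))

Derivation (root first):
[∧I] p1, (p0 ∧ p1) ⊢ (((p1 ∧ p0) → p1) ∧ ((p1 ∨ p1) ∨ p1))
  [→I] p1 ⊢ ((p1 ∧ p0) → p1)
    [Wk] p1, (p1 ∧ p0) ⊢ p1
      [Ax] p1 ⊢ p1
  [Wk] p1, (p0 ∧ p1) ⊢ ((p1 ∨ p1) ∨ p1)
    [∨I₁] p1 ⊢ ((p1 ∨ p1) ∨ p1)
      [∨I₁] p1 ⊢ (p1 ∨ p1)
        [Ax] p1 ⊢ p1

Result: YES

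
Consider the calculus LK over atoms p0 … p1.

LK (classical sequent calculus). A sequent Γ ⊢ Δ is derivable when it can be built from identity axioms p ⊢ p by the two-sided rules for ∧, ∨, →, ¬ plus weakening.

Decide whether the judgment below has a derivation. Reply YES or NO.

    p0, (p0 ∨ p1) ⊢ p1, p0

Derivation (root first):
[∨L] p0, (p0 ∨ p1) ⊢ p1, p0
  [WR] p0, p0 ⊢ p0, p1
    [WL] p0, p0 ⊢ p0
      [Ax] p0 ⊢ p0
  [WL] p0, p0, p1 ⊢ p0, p1
    [WR] p0, p0 ⊢ p0, p1
      [WL] p0, p0 ⊢ p0
        [Ax] p0 ⊢ p0

Result: YES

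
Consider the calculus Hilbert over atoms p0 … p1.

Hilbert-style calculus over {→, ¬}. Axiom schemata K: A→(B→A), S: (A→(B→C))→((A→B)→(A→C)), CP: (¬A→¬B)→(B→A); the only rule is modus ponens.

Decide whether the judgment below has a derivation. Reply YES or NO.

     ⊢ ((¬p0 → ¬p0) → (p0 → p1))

Truth-table refutation:
  v=00: Γ:[] Δ:[((¬p0 → ¬p0) → (p0 → p1))=T] refutes=False
  v=01: Γ:[] Δ:[((¬p0 → ¬p0) → (p0 → p1))=T] refutes=False
  v=10: Γ:[] Δ:[((¬p0 → ¬p0) → (p0 → p1))=F] refutes=True  ← countermodel

Result: NO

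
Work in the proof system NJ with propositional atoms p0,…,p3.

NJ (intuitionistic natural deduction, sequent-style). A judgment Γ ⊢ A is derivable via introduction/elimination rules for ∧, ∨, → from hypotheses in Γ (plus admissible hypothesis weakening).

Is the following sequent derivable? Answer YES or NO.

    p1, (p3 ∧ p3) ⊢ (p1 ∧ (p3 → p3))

Derivation (root first):
[∧I] p1, (p3 ∧ p3) ⊢ (p1 ∧ (p3 → p3))
  [Ax] p1 ⊢ p1
  [Wk] (p3 ∧ p3) ⊢ (p3 → p3)
    [→I]  ⊢ (p3 → p3)
      [Ax] p3 ⊢ p3

Result: YES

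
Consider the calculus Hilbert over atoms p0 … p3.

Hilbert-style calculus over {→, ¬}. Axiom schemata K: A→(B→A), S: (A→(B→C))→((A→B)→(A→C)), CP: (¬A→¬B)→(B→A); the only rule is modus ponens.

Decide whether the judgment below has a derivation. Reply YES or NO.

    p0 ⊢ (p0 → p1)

Truth-table refutation:
  v=0000: Γ:[p0=F] Δ:[(p0 → p1)=T] refutes=False
  v=0001: Γ:[p0=F] Δ:[(p0 → p1)=T] refutes=False
  v=0010: Γ:[p0=F] Δ:[(p0 → p1)=T] refutes=False
  v=0011: Γ:[p0=F] Δ:[(p0 → p1)=T] refutes=False
  v=0100: Γ:[p0=F] Δ:[(p0 → p1)=T] refutes=False
  v=0101: Γ:[p0=F] Δ:[(p0 → p1)=T] refutes=False
  v=0110: Γ:[p0=F] Δ:[(p0 → p1)=T] refutes=False
  v=0111: Γ:[p0=F] Δ:[(p0 → p1)=T] refutes=False
  v=1000: Γ:[p0=T] Δ:[(p0 → p1)=F] refutes=True  ← countermodel

Result: NO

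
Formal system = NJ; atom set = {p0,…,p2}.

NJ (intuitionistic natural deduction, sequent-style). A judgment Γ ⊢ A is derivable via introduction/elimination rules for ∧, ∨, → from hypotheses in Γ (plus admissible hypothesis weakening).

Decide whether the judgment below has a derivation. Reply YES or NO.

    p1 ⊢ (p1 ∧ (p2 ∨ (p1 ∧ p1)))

Proof tree:
[∧I] p1 ⊢ (p1 ∧ (p2 ∨ (p1 ∧ p1)))
  [Ax] p1 ⊢ p1
  [∨I₂] p1 ⊢ (p2 ∨ (p1 ∧ p1))
    [∧I] p1 ⊢ (p1 ∧ p1)
      [Ax] p1 ⊢ p1
      [Ax] p1 ⊢ p1

Result: YES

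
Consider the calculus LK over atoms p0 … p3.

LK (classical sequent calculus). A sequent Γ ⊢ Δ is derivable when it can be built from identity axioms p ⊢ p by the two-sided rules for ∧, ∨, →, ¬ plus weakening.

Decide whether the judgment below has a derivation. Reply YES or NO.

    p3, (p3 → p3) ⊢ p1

Search for a countermodel by truth-table:
  v=0000: Γ:[p3=F, (p3 → p3)=T] Δ:[p1=F] refutes=False
  v=0001: Γ:[p3=T, (p3 → p3)=T] Δ:[p1=F] refutes=True  ← countermodel

Result: NO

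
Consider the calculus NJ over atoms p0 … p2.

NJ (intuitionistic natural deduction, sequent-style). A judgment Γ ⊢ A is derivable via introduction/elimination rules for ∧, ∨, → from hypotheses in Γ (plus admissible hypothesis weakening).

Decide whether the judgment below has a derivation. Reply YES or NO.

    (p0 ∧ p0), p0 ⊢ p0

Proof tree:
[→E] (p0 ∧ p0), p0 ⊢ p0
  [→I]  ⊢ (p0 → p0)
    [Ax] p0 ⊢ p0
  [Wk] p0, (p0 ∧ p0) ⊢ p0
    [Ax] p0 ⊢ p0

Result: YES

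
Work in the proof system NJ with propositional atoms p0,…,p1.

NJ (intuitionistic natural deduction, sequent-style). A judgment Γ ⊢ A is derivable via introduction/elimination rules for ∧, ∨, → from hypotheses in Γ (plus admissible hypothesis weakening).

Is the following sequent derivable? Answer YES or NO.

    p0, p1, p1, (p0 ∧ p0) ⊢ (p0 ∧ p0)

Derivation (root first):
[Wk] p0, p1, p1, (p0 ∧ p0) ⊢ (p0 ∧ p0)
  [Wk] p0, p1, p1 ⊢ (p0 ∧ p0)
    [Wk] p0, p1 ⊢ (p0 ∧ p0)
      [∧I] p0 ⊢ (p0 ∧ p0)
        [Ax] p0 ⊢ p0
        [Ax] p0 ⊢ p0

Result: YES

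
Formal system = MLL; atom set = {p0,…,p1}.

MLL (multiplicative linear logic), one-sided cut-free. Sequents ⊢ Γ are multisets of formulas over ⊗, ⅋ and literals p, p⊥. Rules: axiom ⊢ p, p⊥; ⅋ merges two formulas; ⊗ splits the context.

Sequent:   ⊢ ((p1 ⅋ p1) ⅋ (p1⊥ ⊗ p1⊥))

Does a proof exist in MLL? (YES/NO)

Proof tree:
[⅋]  ⊢ ((p1 ⅋ p1) ⅋ (p1⊥ ⊗ p1⊥))
  [⅋]  ⊢ (p1⊥ ⊗ p1⊥), (p1 ⅋ p1)
    [⊗]  ⊢ p1, p1, (p1⊥ ⊗ p1⊥)
      [Ax]  ⊢ p1, p1⊥
      [Ax]  ⊢ p1, p1⊥

Result: YES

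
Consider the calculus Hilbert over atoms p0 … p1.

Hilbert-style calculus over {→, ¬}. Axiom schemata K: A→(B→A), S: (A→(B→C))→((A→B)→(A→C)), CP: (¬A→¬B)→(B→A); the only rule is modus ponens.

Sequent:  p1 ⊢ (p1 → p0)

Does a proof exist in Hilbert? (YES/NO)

Truth-table refutation:
  v=00: Γ:[p1=F] Δ:[(p1 → p0)=T] refutes=False
  v=01: Γ:[p1=T] Δ:[(p1 → p0)=F] refutes=True  ← countermodel

Result: NO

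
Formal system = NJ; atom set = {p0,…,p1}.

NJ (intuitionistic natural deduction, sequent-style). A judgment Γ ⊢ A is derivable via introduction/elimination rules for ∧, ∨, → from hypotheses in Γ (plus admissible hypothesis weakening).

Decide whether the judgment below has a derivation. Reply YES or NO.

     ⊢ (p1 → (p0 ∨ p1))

Derivation trace:
[→I]  ⊢ (p1 → (p0 ∨ p1))
  [∨I₂] p1 ⊢ (p0 ∨ p1)
    [Ax] p1 ⊢ p1

Result: YES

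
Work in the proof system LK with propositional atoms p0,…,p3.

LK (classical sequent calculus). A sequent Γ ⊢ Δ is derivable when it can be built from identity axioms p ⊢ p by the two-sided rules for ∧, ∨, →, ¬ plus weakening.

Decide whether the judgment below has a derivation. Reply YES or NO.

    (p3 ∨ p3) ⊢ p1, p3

Derivation (root first):
[∨L] (p3 ∨ p3) ⊢ p1, p3
  [WR] p3 ⊢ p3, p1
    [Ax] p3 ⊢ p3
  [Ax] p3 ⊢ p3

Result: YES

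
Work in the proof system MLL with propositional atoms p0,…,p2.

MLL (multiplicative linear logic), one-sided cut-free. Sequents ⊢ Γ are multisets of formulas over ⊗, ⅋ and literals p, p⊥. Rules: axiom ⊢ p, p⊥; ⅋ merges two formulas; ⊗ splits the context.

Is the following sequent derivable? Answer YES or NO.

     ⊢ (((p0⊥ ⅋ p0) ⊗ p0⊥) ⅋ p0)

Proof tree:
[⅋]  ⊢ (((p0⊥ ⅋ p0) ⊗ p0⊥) ⅋ p0)
  [⊗]  ⊢ p0, ((p0⊥ ⅋ p0) ⊗ p0⊥)
    [⅋]  ⊢ (p0⊥ ⅋ p0)
      [Ax]  ⊢ p0, p0⊥
    [Ax]  ⊢ p0, p0⊥

Result: YES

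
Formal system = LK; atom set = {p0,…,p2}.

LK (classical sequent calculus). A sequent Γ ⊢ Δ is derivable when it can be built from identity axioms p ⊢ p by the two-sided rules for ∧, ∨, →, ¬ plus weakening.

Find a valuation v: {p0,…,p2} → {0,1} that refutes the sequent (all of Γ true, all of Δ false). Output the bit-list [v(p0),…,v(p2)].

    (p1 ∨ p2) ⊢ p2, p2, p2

Enumerate valuations to refute Γ ⊢ Δ:
  v=000: Γ:[(p1 ∨ p2)=F] Δ:[p2=F, p2=F, p2=F] refutes=False
  v=001: Γ:[(p1 ∨ p2)=T] Δ:[p2=T, p2=T, p2=T] refutes=False
  v=010: Γ:[(p1 ∨ p2)=T] Δ:[p2=F, p2=F, p2=F] refutes=True  ← countermodel

Result: [0, 1, 0]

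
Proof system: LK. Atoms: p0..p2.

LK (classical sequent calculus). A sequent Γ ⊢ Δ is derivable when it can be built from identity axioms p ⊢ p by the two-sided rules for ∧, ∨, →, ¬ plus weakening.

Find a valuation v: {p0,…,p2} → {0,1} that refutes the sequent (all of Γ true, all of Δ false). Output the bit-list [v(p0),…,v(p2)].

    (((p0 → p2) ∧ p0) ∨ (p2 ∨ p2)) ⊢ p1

Search for a countermodel by truth-table:
  v=000: Γ:[(((p0 → p2) ∧ p0) ∨ (p2 ∨ p2))=F] Δ:[p1=F] refutes=False
  v=001: Γ:[(((p0 → p2) ∧ p0) ∨ (p2 ∨ p2))=T] Δ:[p1=F] refutes=True  ← countermodel

Result: [0, 0, 1]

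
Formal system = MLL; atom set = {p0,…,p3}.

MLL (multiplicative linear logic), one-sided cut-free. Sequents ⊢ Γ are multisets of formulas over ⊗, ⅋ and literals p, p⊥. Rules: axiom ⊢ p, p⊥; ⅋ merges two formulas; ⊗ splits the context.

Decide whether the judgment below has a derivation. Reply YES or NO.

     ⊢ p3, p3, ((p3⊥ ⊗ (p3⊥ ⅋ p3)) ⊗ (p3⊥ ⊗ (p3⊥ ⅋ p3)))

Derivation trace:
[⊗]  ⊢ p3, p3, ((p3⊥ ⊗ (p3⊥ ⅋ p3)) ⊗ (p3⊥ ⊗ (p3⊥ ⅋ p3)))
  [⊗]  ⊢ p3, (p3⊥ ⊗ (p3⊥ ⅋ p3))
    [Ax]  ⊢ p3, p3⊥
    [⅋]  ⊢ (p3⊥ ⅋ p3)
      [Ax]  ⊢ p3, p3⊥
  [⊗]  ⊢ p3, (p3⊥ ⊗ (p3⊥ ⅋ p3))
    [Ax]  ⊢ p3, p3⊥
    [⅋]  ⊢ (p3⊥ ⅋ p3)
      [Ax]  ⊢ p3, p3⊥

Result: YES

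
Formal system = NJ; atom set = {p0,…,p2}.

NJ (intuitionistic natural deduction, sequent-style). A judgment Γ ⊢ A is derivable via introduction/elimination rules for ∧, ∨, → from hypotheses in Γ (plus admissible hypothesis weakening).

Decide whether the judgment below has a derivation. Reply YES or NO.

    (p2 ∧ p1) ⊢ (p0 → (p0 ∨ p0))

Proof tree:
[→I] (p2 ∧ p1) ⊢ (p0 → (p0 ∨ p0))
  [∨I₁] p0, (p2 ∧ p1) ⊢ (p0 ∨ p0)
    [Wk] p0, (p2 ∧ p1) ⊢ p0
      [Ax] p0 ⊢ p0

Result: YES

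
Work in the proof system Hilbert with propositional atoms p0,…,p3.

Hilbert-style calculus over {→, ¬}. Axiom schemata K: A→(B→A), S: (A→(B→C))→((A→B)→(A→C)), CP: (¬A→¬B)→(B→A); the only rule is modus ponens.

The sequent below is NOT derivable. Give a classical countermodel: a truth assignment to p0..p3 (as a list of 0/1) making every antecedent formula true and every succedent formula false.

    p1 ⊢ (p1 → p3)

Truth-table refutation:
  v=0000: Γ:[p1=F] Δ:[(p1 → p3)=T] refutes=False
  v=0001: Γ:[p1=F] Δ:[(p1 → p3)=T] refutes=False
  v=0010: Γ:[p1=F] Δ:[(p1 → p3)=T] refutes=False
  v=0011: Γ:[p1=F] Δ:[(p1 → p3)=T] refutes=False
  v=0100: Γ:[p1=T] Δ:[(p1 → p3)=F] refutes=True  ← countermodel

Result: [0, 1, 0, 0]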